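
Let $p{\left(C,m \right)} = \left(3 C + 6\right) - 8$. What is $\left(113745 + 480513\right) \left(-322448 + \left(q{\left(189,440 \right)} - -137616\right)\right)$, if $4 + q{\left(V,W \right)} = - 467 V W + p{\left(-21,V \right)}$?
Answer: $-23188316194218$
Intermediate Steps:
$p{\left(C,m \right)} = -2 + 3 C$ ($p{\left(C,m \right)} = \left(6 + 3 C\right) - 8 = -2 + 3 C$)
$q{\left(V,W \right)} = -69 - 467 V W$ ($q{\left(V,W \right)} = -4 + \left(- 467 V W + \left(-2 + 3 \left(-21\right)\right)\right) = -4 - \left(65 + 467 V W\right) = -69 - 467 V W$)
$\left(113745 + 480513\right) \left(-322448 + \left(q{\left(189,440 \right)} - -137616\right)\right) = \left(113745 + 480513\right) \left(-322448 - \left(-137547 + 38835720\right)\right) = 594258 \left(-322448 + \left(\left(-69 - 38835720\right) + 137616\right)\right) = 594258 \left(-322448 + \left(-38835789 + 137616\right)\right) = 594258 \left(-322448 - 38698173\right) = 594258 \left(-39020621\right) = -23188316194218$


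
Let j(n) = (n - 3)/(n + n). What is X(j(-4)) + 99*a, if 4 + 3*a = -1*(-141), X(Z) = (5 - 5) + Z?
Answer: 36175/8 ≈ 4521.9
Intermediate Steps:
j(n) = (-3 + n)/(2*n) (j(n) = (-3 + n)/((2*n)) = (-3 + n)*(1/(2*n)) = (-3 + n)/(2*n))
X(Z) = Z (X(Z) = 0 + Z = Z)
a = 137/3 (a = -4/3 + (-1*(-141))/3 = -4/3 + (⅓)*141 = -4/3 + 47 = 137/3 ≈ 45.667)
X(j(-4)) + 99*a = (½)*(-3 - 4)/(-4) + 99*(137/3) = (½)*(-¼)*(-7) + 4521 = 7/8 + 4521 = 36175/8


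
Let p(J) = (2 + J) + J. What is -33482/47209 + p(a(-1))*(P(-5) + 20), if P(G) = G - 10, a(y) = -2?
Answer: -505572/47209 ≈ -10.709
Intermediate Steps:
P(G) = -10 + G
p(J) = 2 + 2*J
-33482/47209 + p(a(-1))*(P(-5) + 20) = -33482/47209 + (2 + 2*(-2))*((-10 - 5) + 20) = -33482*1/47209 + (2 - 4)*(-15 + 20) = -33482/47209 - 2*5 = -33482/47209 - 10 = -505572/47209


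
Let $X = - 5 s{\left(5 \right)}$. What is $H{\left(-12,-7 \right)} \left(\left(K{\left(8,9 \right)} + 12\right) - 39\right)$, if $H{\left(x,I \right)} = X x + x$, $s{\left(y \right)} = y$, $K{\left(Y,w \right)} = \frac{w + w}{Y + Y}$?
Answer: $-7452$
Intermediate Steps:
$K{\left(Y,w \right)} = \frac{w}{Y}$ ($K{\left(Y,w \right)} = \frac{2 w}{2 Y} = 2 w \frac{1}{2 Y} = \frac{w}{Y}$)
$X = -25$ ($X = \left(-5\right) 5 = -25$)
$H{\left(x,I \right)} = - 24 x$ ($H{\left(x,I \right)} = - 25 x + x = - 24 x$)
$H{\left(-12,-7 \right)} \left(\left(K{\left(8,9 \right)} + 12\right) - 39\right) = \left(-24\right) \left(-12\right) \left(\left(\frac{9}{8} + 12\right) - 39\right) = 288 \left(\left(9 \cdot \frac{1}{8} + 12\right) - 39\right) = 288 \left(\left(\frac{9}{8} + 12\right) - 39\right) = 288 \left(\frac{105}{8} - 39\right) = 288 \left(- \frac{207}{8}\right) = -7452$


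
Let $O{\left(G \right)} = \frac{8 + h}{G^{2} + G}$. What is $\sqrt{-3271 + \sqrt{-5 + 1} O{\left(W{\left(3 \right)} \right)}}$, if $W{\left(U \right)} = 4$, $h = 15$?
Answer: $\frac{\sqrt{-327100 + 230 i}}{10} \approx 0.020107 + 57.193 i$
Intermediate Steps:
$O{\left(G \right)} = \frac{23}{G + G^{2}}$ ($O{\left(G \right)} = \frac{8 + 15}{G^{2} + G} = \frac{23}{G + G^{2}}$)
$\sqrt{-3271 + \sqrt{-5 + 1} O{\left(W{\left(3 \right)} \right)}} = \sqrt{-3271 + \sqrt{-5 + 1} \frac{23}{4 \left(1 + 4\right)}} = \sqrt{-3271 + \sqrt{-4} \cdot 23 \cdot \frac{1}{4} \cdot \frac{1}{5}} = \sqrt{-3271 + 2 i 23 \cdot \frac{1}{4} \cdot \frac{1}{5}} = \sqrt{-3271 + 2 i \frac{23}{20}} = \sqrt{-3271 + \frac{23 i}{10}}$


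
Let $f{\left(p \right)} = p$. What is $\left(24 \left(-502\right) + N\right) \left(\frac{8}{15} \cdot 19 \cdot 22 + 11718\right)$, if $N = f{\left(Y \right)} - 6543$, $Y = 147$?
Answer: $- \frac{1101192872}{5} \approx -2.2024 \cdot 10^{8}$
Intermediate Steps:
$N = -6396$ ($N = 147 - 6543 = -6396$)
$\left(24 \left(-502\right) + N\right) \left(\frac{8}{15} \cdot 19 \cdot 22 + 11718\right) = \left(24 \left(-502\right) - 6396\right) \left(\frac{8}{15} \cdot 19 \cdot 22 + 11718\right) = \left(-12048 - 6396\right) \left(8 \cdot \frac{1}{15} \cdot 19 \cdot 22 + 11718\right) = - 18444 \left(\frac{8}{15} \cdot 19 \cdot 22 + 11718\right) = - 18444 \left(\frac{152}{15} \cdot 22 + 11718\right) = - 18444 \left(\frac{3344}{15} + 11718\right) = \left(-18444\right) \frac{179114}{15} = - \frac{1101192872}{5}$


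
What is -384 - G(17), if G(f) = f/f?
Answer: -385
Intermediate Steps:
G(f) = 1
-384 - G(17) = -384 - 1*1 = -384 - 1 = -385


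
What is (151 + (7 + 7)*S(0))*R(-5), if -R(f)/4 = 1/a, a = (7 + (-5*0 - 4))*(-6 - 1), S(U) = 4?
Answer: 276/7 ≈ 39.429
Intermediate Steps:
a = -21 (a = (7 + (0 - 4))*(-7) = (7 - 4)*(-7) = 3*(-7) = -21)
R(f) = 4/21 (R(f) = -4/(-21) = -4*(-1/21) = 4/21)
(151 + (7 + 7)*S(0))*R(-5) = (151 + (7 + 7)*4)*(4/21) = (151 + 14*4)*(4/21) = (151 + 56)*(4/21) = 207*(4/21) = 276/7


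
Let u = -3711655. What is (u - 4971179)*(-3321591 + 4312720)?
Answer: -8605808579586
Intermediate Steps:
(u - 4971179)*(-3321591 + 4312720) = (-3711655 - 4971179)*(-3321591 + 4312720) = -8682834*991129 = -8605808579586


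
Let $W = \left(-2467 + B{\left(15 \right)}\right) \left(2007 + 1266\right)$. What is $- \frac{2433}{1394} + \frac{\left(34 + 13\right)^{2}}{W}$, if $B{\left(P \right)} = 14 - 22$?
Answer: $- \frac{19712021621}{11292340950} \approx -1.7456$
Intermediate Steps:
$B{\left(P \right)} = -8$
$W = -8100675$ ($W = \left(-2467 - 8\right) \left(2007 + 1266\right) = \left(-2475\right) 3273 = -8100675$)
$- \frac{2433}{1394} + \frac{\left(34 + 13\right)^{2}}{W} = - \frac{2433}{1394} + \frac{\left(34 + 13\right)^{2}}{-8100675} = \left(-2433\right) \frac{1}{1394} + 47^{2} \left(- \frac{1}{8100675}\right) = - \frac{2433}{1394} + 2209 \left(- \frac{1}{8100675}\right) = - \frac{2433}{1394} - \frac{2209}{8100675} = - \frac{19712021621}{11292340950}$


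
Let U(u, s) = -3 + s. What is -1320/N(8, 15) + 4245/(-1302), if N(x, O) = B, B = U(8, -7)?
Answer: 55873/434 ≈ 128.74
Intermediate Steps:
B = -10 (B = -3 - 7 = -10)
N(x, O) = -10
-1320/N(8, 15) + 4245/(-1302) = -1320/(-10) + 4245/(-1302) = -1320*(-⅒) + 4245*(-1/1302) = 132 - 1415/434 = 55873/434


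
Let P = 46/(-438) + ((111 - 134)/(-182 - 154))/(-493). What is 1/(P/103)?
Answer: -1245507312/1271647 ≈ -979.44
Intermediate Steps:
P = -1271647/12092304 (P = 46*(-1/438) - 23/(-336)*(-1/493) = -23/219 - 23*(-1/336)*(-1/493) = -23/219 + (23/336)*(-1/493) = -23/219 - 23/165648 = -1271647/12092304 ≈ -0.10516)
1/(P/103) = 1/(-1271647/12092304/103) = 1/(-1271647/12092304*1/103) = 1/(-1271647/1245507312) = -1245507312/1271647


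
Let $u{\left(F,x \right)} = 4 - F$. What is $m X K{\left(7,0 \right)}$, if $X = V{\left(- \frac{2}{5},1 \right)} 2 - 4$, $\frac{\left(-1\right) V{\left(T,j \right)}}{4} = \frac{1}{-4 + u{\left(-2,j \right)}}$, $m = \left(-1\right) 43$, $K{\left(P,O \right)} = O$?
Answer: $0$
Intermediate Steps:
$m = -43$
$V{\left(T,j \right)} = -2$ ($V{\left(T,j \right)} = - \frac{4}{-4 + \left(4 - -2\right)} = - \frac{4}{-4 + \left(4 + 2\right)} = - \frac{4}{-4 + 6} = - \frac{4}{2} = \left(-4\right) \frac{1}{2} = -2$)
$X = -8$ ($X = \left(-2\right) 2 - 4 = -4 - 4 = -8$)
$m X K{\left(7,0 \right)} = \left(-43\right) \left(-8\right) 0 = 344 \cdot 0 = 0$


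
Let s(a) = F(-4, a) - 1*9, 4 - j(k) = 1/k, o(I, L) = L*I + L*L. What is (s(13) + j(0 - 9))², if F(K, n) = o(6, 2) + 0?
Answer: 10000/81 ≈ 123.46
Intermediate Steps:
o(I, L) = L² + I*L (o(I, L) = I*L + L² = L² + I*L)
F(K, n) = 16 (F(K, n) = 2*(6 + 2) + 0 = 2*8 + 0 = 16 + 0 = 16)
j(k) = 4 - 1/k
s(a) = 7 (s(a) = 16 - 1*9 = 16 - 9 = 7)
(s(13) + j(0 - 9))² = (7 + (4 - 1/(0 - 9)))² = (7 + (4 - 1/(-9)))² = (7 + (4 - 1*(-⅑)))² = (7 + (4 + ⅑))² = (7 + 37/9)² = (100/9)² = 10000/81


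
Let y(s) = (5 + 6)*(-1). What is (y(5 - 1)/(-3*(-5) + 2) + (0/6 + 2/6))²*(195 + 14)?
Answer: 53504/2601 ≈ 20.571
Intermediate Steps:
y(s) = -11 (y(s) = 11*(-1) = -11)
(y(5 - 1)/(-3*(-5) + 2) + (0/6 + 2/6))²*(195 + 14) = (-11/(-3*(-5) + 2) + (0/6 + 2/6))²*(195 + 14) = (-11/(15 + 2) + (0*(⅙) + 2*(⅙)))²*209 = (-11/17 + (0 + ⅓))²*209 = (-11*1/17 + ⅓)²*209 = (-11/17 + ⅓)²*209 = (-16/51)²*209 = (256/2601)*209 = 53504/2601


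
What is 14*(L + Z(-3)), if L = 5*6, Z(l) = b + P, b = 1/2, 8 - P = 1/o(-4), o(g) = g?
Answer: 1085/2 ≈ 542.50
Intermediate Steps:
P = 33/4 (P = 8 - 1/(-4) = 8 - 1*(-¼) = 8 + ¼ = 33/4 ≈ 8.2500)
b = ½ (b = 1*(½) = ½ ≈ 0.50000)
Z(l) = 35/4 (Z(l) = ½ + 33/4 = 35/4)
L = 30
14*(L + Z(-3)) = 14*(30 + 35/4) = 14*(155/4) = 1085/2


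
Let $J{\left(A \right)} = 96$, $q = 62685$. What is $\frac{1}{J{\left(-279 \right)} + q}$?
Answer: $\frac{1}{62781} \approx 1.5928 \cdot 10^{-5}$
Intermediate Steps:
$\frac{1}{J{\left(-279 \right)} + q} = \frac{1}{96 + 62685} = \frac{1}{62781}$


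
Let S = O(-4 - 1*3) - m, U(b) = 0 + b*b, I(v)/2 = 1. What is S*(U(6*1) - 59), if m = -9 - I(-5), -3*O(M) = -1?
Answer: -782/3 ≈ -260.67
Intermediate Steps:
I(v) = 2 (I(v) = 2*1 = 2)
O(M) = ⅓ (O(M) = -⅓*(-1) = ⅓)
U(b) = b² (U(b) = 0 + b² = b²)
m = -11 (m = -9 - 1*2 = -9 - 2 = -11)
S = 34/3 (S = ⅓ - 1*(-11) = ⅓ + 11 = 34/3 ≈ 11.333)
S*(U(6*1) - 59) = 34*((6*1)² - 59)/3 = 34*(6² - 59)/3 = 34*(36 - 59)/3 = (34/3)*(-23) = -782/3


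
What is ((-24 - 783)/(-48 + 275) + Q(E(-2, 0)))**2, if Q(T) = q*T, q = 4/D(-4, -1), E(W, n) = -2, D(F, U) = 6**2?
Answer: 59552089/4173849 ≈ 14.268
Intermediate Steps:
D(F, U) = 36
q = 1/9 (q = 4/36 = 4*(1/36) = 1/9 ≈ 0.11111)
Q(T) = T/9
((-24 - 783)/(-48 + 275) + Q(E(-2, 0)))**2 = ((-24 - 783)/(-48 + 275) + (1/9)*(-2))**2 = (-807/227 - 2/9)**2 = (-7717/2043)**2 = 59552089/4173849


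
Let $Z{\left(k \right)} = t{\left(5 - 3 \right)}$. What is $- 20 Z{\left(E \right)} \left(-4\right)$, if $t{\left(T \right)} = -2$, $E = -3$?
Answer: $-160$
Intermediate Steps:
$Z{\left(k \right)} = -2$
$- 20 Z{\left(E \right)} \left(-4\right) = \left(-20\right) \left(-2\right) \left(-4\right) = 40 \left(-4\right) = -160$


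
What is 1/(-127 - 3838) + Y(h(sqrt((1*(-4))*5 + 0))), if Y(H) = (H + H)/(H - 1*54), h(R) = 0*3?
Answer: -1/3965 ≈ -0.00025221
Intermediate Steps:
h(R) = 0
Y(H) = 2*H/(-54 + H) (Y(H) = (2*H)/(H - 54) = (2*H)/(-54 + H) = 2*H/(-54 + H))
1/(-127 - 3838) + Y(h(sqrt((1*(-4))*5 + 0))) = 1/(-127 - 3838) + 2*0/(-54 + 0) = 1/(-3965) + 2*0/(-54) = -1/3965 + 2*0*(-1/54) = -1/3965 + 0 = -1/3965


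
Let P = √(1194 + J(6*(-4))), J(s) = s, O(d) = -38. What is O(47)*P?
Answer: -114*√130 ≈ -1299.8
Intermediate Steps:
P = 3*√130 (P = √(1194 + 6*(-4)) = √(1194 - 24) = √1170 = 3*√130 ≈ 34.205)
O(47)*P = -114*√130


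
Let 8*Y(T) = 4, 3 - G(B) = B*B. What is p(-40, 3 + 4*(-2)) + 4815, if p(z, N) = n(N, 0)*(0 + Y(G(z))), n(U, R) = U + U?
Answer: 4810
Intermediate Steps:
G(B) = 3 - B² (G(B) = 3 - B*B = 3 - B²)
Y(T) = ½ (Y(T) = (⅛)*4 = ½)
n(U, R) = 2*U
p(z, N) = N (p(z, N) = (2*N)*(0 + ½) = (2*N)*(½) = N)
p(-40, 3 + 4*(-2)) + 4815 = (3 + 4*(-2)) + 4815 = (3 - 8) + 4815 = -5 + 4815 = 4810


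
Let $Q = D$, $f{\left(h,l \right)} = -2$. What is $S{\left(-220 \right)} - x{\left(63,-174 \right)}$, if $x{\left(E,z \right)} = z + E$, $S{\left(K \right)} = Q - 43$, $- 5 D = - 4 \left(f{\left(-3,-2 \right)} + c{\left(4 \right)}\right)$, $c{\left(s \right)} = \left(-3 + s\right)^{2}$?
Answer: $\frac{336}{5} \approx 67.2$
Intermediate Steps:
$D = - \frac{4}{5}$ ($D = - \frac{\left(-4\right) \left(-2 + \left(-3 + 4\right)^{2}\right)}{5} = - \frac{\left(-4\right) \left(-2 + 1^{2}\right)}{5} = - \frac{\left(-4\right) \left(-2 + 1\right)}{5} = - \frac{\left(-4\right) \left(-1\right)}{5} = \left(- \frac{1}{5}\right) 4 = - \frac{4}{5} \approx -0.8$)
$Q = - \frac{4}{5} \approx -0.8$
$S{\left(K \right)} = - \frac{219}{5}$ ($S{\left(K \right)} = - \frac{4}{5} - 43 = - \frac{219}{5}$)
$x{\left(E,z \right)} = E + z$
$S{\left(-220 \right)} - x{\left(63,-174 \right)} = - \frac{219}{5} - \left(63 - 174\right) = - \frac{219}{5} - -111 = - \frac{219}{5} + 111 = \frac{336}{5}$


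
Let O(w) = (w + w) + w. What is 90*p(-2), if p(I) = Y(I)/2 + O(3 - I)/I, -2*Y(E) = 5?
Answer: -1575/2 ≈ -787.50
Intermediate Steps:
Y(E) = -5/2 (Y(E) = -½*5 = -5/2)
O(w) = 3*w (O(w) = 2*w + w = 3*w)
p(I) = -5/4 + (9 - 3*I)/I (p(I) = -5/2/2 + (3*(3 - I))/I = -5/2*½ + (9 - 3*I)/I = -5/4 + (9 - 3*I)/I)
90*p(-2) = 90*(-17/4 + 9/(-2)) = 90*(-17/4 + 9*(-½)) = 90*(-17/4 - 9/2) = 90*(-35/4) = -1575/2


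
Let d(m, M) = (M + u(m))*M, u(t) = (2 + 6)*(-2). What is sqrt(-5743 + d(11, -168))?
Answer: sqrt(25169) ≈ 158.65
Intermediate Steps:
u(t) = -16 (u(t) = 8*(-2) = -16)
d(m, M) = M*(-16 + M) (d(m, M) = (M - 16)*M = (-16 + M)*M = M*(-16 + M))
sqrt(-5743 + d(11, -168)) = sqrt(-5743 - 168*(-16 - 168)) = sqrt(-5743 - 168*(-184)) = sqrt(-5743 + 30912) = sqrt(25169)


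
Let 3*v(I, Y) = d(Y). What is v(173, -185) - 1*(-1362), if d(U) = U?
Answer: 3901/3 ≈ 1300.3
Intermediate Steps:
v(I, Y) = Y/3
v(173, -185) - 1*(-1362) = (1/3)*(-185) - 1*(-1362) = -185/3 + 1362 = 3901/3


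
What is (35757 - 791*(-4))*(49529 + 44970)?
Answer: 3677995579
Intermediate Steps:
(35757 - 791*(-4))*(49529 + 44970) = (35757 + 3164)*94499 = 38921*94499 = 3677995579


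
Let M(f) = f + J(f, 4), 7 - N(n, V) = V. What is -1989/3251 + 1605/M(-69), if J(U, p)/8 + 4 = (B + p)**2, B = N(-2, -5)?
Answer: 448424/2109899 ≈ 0.21253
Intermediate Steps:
N(n, V) = 7 - V
B = 12 (B = 7 - 1*(-5) = 7 + 5 = 12)
J(U, p) = -32 + 8*(12 + p)**2
M(f) = 2016 + f (M(f) = f + (-32 + 8*(12 + 4)**2) = f + (-32 + 8*16**2) = f + (-32 + 8*256) = f + (-32 + 2048) = f + 2016 = 2016 + f)
-1989/3251 + 1605/M(-69) = -1989/3251 + 1605/(2016 - 69) = -1989*1/3251 + 1605/1947 = -1989/3251 + 1605*(1/1947) = -1989/3251 + 535/649 = 448424/2109899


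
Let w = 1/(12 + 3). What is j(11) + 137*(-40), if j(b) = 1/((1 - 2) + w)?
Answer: -76735/14 ≈ -5481.1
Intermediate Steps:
w = 1/15 ≈ 0.066667
j(b) = -15/14 (j(b) = 1/((1 - 2) + 1/15) = 1/(-1 + 1/15) = 1/(-14/15) = -15/14)
j(11) + 137*(-40) = -15/14 + 137*(-40) = -15/14 - 5480 = -76735/14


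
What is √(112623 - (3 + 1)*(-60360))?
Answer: √354063 ≈ 595.03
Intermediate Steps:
√(112623 - (3 + 1)*(-60360)) = √(112623 - 1*4*(-60360)) = √(112623 - 4*(-60360)) = √(112623 + 241440) = √354063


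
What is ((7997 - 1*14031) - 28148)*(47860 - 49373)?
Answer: 51717366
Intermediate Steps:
((7997 - 1*14031) - 28148)*(47860 - 49373) = ((7997 - 14031) - 28148)*(-1513) = (-6034 - 28148)*(-1513) = -34182*(-1513) = 51717366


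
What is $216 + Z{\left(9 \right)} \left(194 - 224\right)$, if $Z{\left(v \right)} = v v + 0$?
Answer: $-2214$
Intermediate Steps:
$Z{\left(v \right)} = v^{2}$ ($Z{\left(v \right)} = v^{2} + 0 = v^{2}$)
$216 + Z{\left(9 \right)} \left(194 - 224\right) = 216 + 9^{2} \left(194 - 224\right) = 216 + 81 \left(194 - 224\right) = 216 + 81 \left(-30\right) = 216 - 2430 = -2214$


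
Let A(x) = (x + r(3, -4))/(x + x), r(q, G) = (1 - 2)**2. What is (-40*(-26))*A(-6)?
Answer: 1300/3 ≈ 433.33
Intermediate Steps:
r(q, G) = 1 (r(q, G) = (-1)**2 = 1)
A(x) = (1 + x)/(2*x) (A(x) = (x + 1)/(x + x) = (1 + x)/((2*x)) = (1 + x)*(1/(2*x)) = (1 + x)/(2*x))
(-40*(-26))*A(-6) = (-40*(-26))*((1/2)*(1 - 6)/(-6)) = 1040*((1/2)*(-1/6)*(-5)) = 1040*(5/12) = 1300/3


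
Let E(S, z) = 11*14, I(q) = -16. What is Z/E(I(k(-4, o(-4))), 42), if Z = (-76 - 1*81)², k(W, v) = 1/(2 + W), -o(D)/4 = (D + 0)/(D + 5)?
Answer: 24649/154 ≈ 160.06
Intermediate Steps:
o(D) = -4*D/(5 + D) (o(D) = -4*(D + 0)/(D + 5) = -4*D/(5 + D))
Z = 24649 (Z = (-76 - 81)² = (-157)² = 24649)
E(S, z) = 154
Z/E(I(k(-4, o(-4))), 42) = 24649/154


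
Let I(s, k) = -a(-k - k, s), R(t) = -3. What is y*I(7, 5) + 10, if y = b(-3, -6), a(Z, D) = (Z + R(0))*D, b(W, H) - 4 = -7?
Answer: -263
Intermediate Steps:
b(W, H) = -3 (b(W, H) = 4 - 7 = -3)
a(Z, D) = D*(-3 + Z) (a(Z, D) = (Z - 3)*D = (-3 + Z)*D = D*(-3 + Z))
y = -3
I(s, k) = -s*(-3 - 2*k) (I(s, k) = -s*(-3 + (-k - k)) = -s*(-3 - 2*k))
y*I(7, 5) + 10 = -21*(3 + 2*5) + 10 = -21*(3 + 10) + 10 = -21*13 + 10 = -3*91 + 10 = -273 + 10 = -263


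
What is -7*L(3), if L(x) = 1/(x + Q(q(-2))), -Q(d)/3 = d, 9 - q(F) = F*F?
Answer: 7/12 ≈ 0.58333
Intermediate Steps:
q(F) = 9 - F**2 (q(F) = 9 - F*F = 9 - F**2)
Q(d) = -3*d
L(x) = 1/(-15 + x) (L(x) = 1/(x - 3*(9 - 1*(-2)**2)) = 1/(x - 3*(9 - 1*4)) = 1/(x - 3*(9 - 4)) = 1/(x - 3*5) = 1/(x - 15) = 1/(-15 + x))
-7*L(3) = -7/(-15 + 3) = -7/(-12) = -7*(-1/12) = 7/12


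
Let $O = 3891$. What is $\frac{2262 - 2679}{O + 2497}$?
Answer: $- \frac{417}{6388} \approx -0.065279$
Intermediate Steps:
$\frac{2262 - 2679}{O + 2497} = \frac{2262 - 2679}{3891 + 2497} = - \frac{417}{6388}$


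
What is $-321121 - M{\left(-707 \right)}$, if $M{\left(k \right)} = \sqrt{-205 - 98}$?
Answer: $-321121 - i \sqrt{303} \approx -3.2112 \cdot 10^{5} - 17.407 i$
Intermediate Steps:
$M{\left(k \right)} = i \sqrt{303}$ ($M{\left(k \right)} = \sqrt{-303} = i \sqrt{303}$)
$-321121 - M{\left(-707 \right)} = -321121 - i \sqrt{303}$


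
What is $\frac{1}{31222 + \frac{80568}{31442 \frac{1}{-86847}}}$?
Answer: $- \frac{15721}{3007703486} \approx -5.2269 \cdot 10^{-6}$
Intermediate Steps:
$\frac{1}{31222 + \frac{80568}{31442 \frac{1}{-86847}}} = \frac{1}{31222 + \frac{80568}{31442 \left(- \frac{1}{86847}\right)}} = \frac{1}{31222 + \frac{80568}{- \frac{31442}{86847}}} = \frac{1}{31222 + 80568 \left(- \frac{86847}{31442}\right)} = \frac{1}{31222 - \frac{3498544548}{15721}} = \frac{1}{- \frac{3007703486}{15721}} = - \frac{15721}{3007703486}$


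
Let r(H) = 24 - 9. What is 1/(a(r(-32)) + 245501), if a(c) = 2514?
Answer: 1/248015 ≈ 4.0320e-6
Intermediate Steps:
r(H) = 15
1/(a(r(-32)) + 245501) = 1/(2514 + 245501) = 1/248015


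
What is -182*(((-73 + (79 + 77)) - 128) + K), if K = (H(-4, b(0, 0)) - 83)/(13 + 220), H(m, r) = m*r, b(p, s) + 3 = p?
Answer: 1921192/233 ≈ 8245.5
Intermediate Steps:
b(p, s) = -3 + p
K = -71/233 (K = (-4*(-3 + 0) - 83)/(13 + 220) = (-4*(-3) - 83)/233 = (12 - 83)*(1/233) = -71*1/233 = -71/233 ≈ -0.30472)
-182*(((-73 + (79 + 77)) - 128) + K) = -182*(((-73 + (79 + 77)) - 128) - 71/233) = -182*(((-73 + 156) - 128) - 71/233) = -182*((83 - 128) - 71/233) = -182*(-45 - 71/233) = -182*(-10556/233) = 1921192/233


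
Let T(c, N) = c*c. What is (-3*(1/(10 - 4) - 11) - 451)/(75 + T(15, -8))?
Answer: -279/200 ≈ -1.3950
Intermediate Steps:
T(c, N) = c**2
(-3*(1/(10 - 4) - 11) - 451)/(75 + T(15, -8)) = (-3*(1/(10 - 4) - 11) - 451)/(75 + 15**2) = (-3*(1/6 - 11) - 451)/(75 + 225) = (-3*(1/6 - 11) - 451)/300 = (-3*(-65/6) - 451)*(1/300) = (65/2 - 451)*(1/300) = -837/2*1/300 = -279/200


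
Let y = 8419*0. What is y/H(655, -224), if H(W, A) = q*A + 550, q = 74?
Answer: 0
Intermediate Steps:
H(W, A) = 550 + 74*A (H(W, A) = 74*A + 550 = 550 + 74*A)
y = 0
y/H(655, -224) = 0/(550 + 74*(-224)) = 0/(550 - 16576) = 0/(-16026) = 0*(-1/16026) = 0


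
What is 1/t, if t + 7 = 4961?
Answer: 1/4954 ≈ 0.00020186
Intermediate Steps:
t = 4954 (t = -7 + 4961 = 4954)
1/t = 1/4954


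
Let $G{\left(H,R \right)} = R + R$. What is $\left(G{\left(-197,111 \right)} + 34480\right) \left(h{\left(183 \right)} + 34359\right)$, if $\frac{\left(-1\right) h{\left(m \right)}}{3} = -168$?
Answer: $1209815826$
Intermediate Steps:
$h{\left(m \right)} = 504$ ($h{\left(m \right)} = \left(-3\right) \left(-168\right) = 504$)
$G{\left(H,R \right)} = 2 R$
$\left(G{\left(-197,111 \right)} + 34480\right) \left(h{\left(183 \right)} + 34359\right) = \left(2 \cdot 111 + 34480\right) \left(504 + 34359\right) = \left(222 + 34480\right) 34863 = 34702 \cdot 34863 = 1209815826$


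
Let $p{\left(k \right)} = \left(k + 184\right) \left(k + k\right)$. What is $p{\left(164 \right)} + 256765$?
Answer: $370909$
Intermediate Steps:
$p{\left(k \right)} = 2 k \left(184 + k\right)$ ($p{\left(k \right)} = \left(184 + k\right) 2 k = 2 k \left(184 + k\right)$)
$p{\left(164 \right)} + 256765 = 2 \cdot 164 \left(184 + 164\right) + 256765 = 2 \cdot 164 \cdot 348 + 256765 = 114144 + 256765 = 370909$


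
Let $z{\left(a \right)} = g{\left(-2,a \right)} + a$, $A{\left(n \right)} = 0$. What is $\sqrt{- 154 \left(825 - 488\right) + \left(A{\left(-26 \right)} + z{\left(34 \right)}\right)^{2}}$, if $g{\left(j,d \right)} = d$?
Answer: $i \sqrt{47274} \approx 217.43 i$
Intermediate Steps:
$z{\left(a \right)} = 2 a$ ($z{\left(a \right)} = a + a = 2 a$)
$\sqrt{- 154 \left(825 - 488\right) + \left(A{\left(-26 \right)} + z{\left(34 \right)}\right)^{2}} = \sqrt{- 154 \left(825 - 488\right) + \left(0 + 2 \cdot 34\right)^{2}} = \sqrt{\left(-154\right) 337 + \left(0 + 68\right)^{2}} = \sqrt{-51898 + 68^{2}} = \sqrt{-51898 + 4624} = \sqrt{-47274} = i \sqrt{47274}$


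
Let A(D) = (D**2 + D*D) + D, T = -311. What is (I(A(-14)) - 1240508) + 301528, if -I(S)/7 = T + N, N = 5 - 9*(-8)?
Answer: -937342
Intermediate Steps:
N = 77 (N = 5 + 72 = 77)
A(D) = D + 2*D**2 (A(D) = (D**2 + D**2) + D = 2*D**2 + D = D + 2*D**2)
I(S) = 1638 (I(S) = -7*(-311 + 77) = -7*(-234) = 1638)
(I(A(-14)) - 1240508) + 301528 = (1638 - 1240508) + 301528 = -1238870 + 301528 = -937342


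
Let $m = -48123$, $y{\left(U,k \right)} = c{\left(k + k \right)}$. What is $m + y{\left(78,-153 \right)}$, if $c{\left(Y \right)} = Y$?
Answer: $-48429$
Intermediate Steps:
$y{\left(U,k \right)} = 2 k$ ($y{\left(U,k \right)} = k + k = 2 k$)
$m + y{\left(78,-153 \right)} = -48123 + 2 \left(-153\right) = -48123 - 306 = -48429$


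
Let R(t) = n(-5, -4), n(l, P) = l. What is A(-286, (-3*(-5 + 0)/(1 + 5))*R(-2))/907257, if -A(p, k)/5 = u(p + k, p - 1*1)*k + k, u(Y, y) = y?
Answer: -1375/69789 ≈ -0.019702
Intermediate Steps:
R(t) = -5
A(p, k) = -5*k - 5*k*(-1 + p) (A(p, k) = -5*((p - 1*1)*k + k) = -5*((p - 1)*k + k) = -5*((-1 + p)*k + k) = -5*(k*(-1 + p) + k) = -5*(k + k*(-1 + p)) = -5*k - 5*k*(-1 + p))
A(-286, (-3*(-5 + 0)/(1 + 5))*R(-2))/907257 = -5*-3*(-5 + 0)/(1 + 5)*(-5)*(-286)/907257 = -5*-(-15)/6*(-5)*(-286)*(1/907257) = -5*-3*(-⅚)*(-5)*(-286)*(1/907257) = -5*(5/2)*(-5)*(-286)*(1/907257) = -5*(-25/2)*(-286)*(1/907257) = -17875*1/907257 = -1375/69789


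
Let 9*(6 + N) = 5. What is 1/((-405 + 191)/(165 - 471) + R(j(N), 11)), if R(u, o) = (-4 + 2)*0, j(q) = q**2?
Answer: 153/107 ≈ 1.4299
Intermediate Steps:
N = -49/9 (N = -6 + (1/9)*5 = -6 + 5/9 = -49/9 ≈ -5.4444)
R(u, o) = 0 (R(u, o) = -2*0 = 0)
1/((-405 + 191)/(165 - 471) + R(j(N), 11)) = 1/((-405 + 191)/(165 - 471) + 0) = 1/(-214/(-306) + 0) = 1/(-214*(-1/306) + 0) = 1/(107/153 + 0) = 1/(107/153) = 153/107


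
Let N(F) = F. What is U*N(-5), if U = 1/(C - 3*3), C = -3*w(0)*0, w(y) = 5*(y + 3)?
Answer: 5/9 ≈ 0.55556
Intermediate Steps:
w(y) = 15 + 5*y (w(y) = 5*(3 + y) = 15 + 5*y)
C = 0 (C = -3*(15 + 5*0)*0 = -3*(15 + 0)*0 = -3*15*0 = -45*0 = 0)
U = -⅑ (U = 1/(0 - 3*3) = 1/(0 - 9) = 1/(-9) = -⅑ ≈ -0.11111)
U*N(-5) = -⅑*(-5) = 5/9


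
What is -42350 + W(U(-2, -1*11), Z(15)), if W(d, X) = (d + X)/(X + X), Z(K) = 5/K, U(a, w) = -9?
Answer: -42363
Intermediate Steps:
W(d, X) = (X + d)/(2*X) (W(d, X) = (X + d)/((2*X)) = (X + d)*(1/(2*X)) = (X + d)/(2*X))
-42350 + W(U(-2, -1*11), Z(15)) = -42350 + (5/15 - 9)/(2*((5/15))) = -42350 + (5*(1/15) - 9)/(2*((5*(1/15)))) = -42350 + (⅓ - 9)/(2*(⅓)) = -42350 + (½)*3*(-26/3) = -42350 - 13 = -42363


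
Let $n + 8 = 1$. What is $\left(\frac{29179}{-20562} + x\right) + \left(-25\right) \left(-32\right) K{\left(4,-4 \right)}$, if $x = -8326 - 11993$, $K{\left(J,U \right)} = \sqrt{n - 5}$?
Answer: $- \frac{417828457}{20562} + 1600 i \sqrt{3} \approx -20320.0 + 2771.3 i$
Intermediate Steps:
$n = -7$ ($n = -8 + 1 = -7$)
$K{\left(J,U \right)} = 2 i \sqrt{3}$ ($K{\left(J,U \right)} = \sqrt{-7 - 5} = \sqrt{-12} = 2 i \sqrt{3}$)
$x = -20319$
$\left(\frac{29179}{-20562} + x\right) + \left(-25\right) \left(-32\right) K{\left(4,-4 \right)} = \left(\frac{29179}{-20562} - 20319\right) + \left(-25\right) \left(-32\right) 2 i \sqrt{3} = \left(29179 \left(- \frac{1}{20562}\right) - 20319\right) + 800 \cdot 2 i \sqrt{3} = \left(- \frac{29179}{20562} - 20319\right) + 1600 i \sqrt{3} = - \frac{417828457}{20562} + 1600 i \sqrt{3}$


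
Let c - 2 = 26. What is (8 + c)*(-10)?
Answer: -360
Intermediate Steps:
c = 28 (c = 2 + 26 = 28)
(8 + c)*(-10) = (8 + 28)*(-10) = 36*(-10) = -360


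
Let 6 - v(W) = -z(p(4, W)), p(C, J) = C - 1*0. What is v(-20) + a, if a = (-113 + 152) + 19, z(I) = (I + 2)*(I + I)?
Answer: 112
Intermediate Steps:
p(C, J) = C (p(C, J) = C + 0 = C)
z(I) = 2*I*(2 + I) (z(I) = (2 + I)*(2*I) = 2*I*(2 + I))
a = 58 (a = 39 + 19 = 58)
v(W) = 54 (v(W) = 6 - (-1)*2*4*(2 + 4) = 6 - (-1)*2*4*6 = 6 - (-1)*48 = 6 - 1*(-48) = 6 + 48 = 54)
v(-20) + a = 54 + 58 = 112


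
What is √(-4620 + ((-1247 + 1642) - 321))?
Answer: I*√4546 ≈ 67.424*I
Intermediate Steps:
√(-4620 + ((-1247 + 1642) - 321)) = √(-4620 + (395 - 321)) = √(-4620 + 74) = √(-4546) = I*√4546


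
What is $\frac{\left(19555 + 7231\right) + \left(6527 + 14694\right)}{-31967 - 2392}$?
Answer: $- \frac{48007}{34359} \approx -1.3972$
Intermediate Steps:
$\frac{\left(19555 + 7231\right) + \left(6527 + 14694\right)}{-31967 - 2392} = \frac{26786 + 21221}{-34359} = 48007 \left(- \frac{1}{34359}\right) = - \frac{48007}{34359}$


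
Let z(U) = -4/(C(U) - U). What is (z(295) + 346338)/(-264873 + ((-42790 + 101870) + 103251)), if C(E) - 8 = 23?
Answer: -22858309/6767772 ≈ -3.3775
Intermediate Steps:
C(E) = 31 (C(E) = 8 + 23 = 31)
z(U) = -4/(31 - U)
(z(295) + 346338)/(-264873 + ((-42790 + 101870) + 103251)) = (4/(-31 + 295) + 346338)/(-264873 + ((-42790 + 101870) + 103251)) = (4/264 + 346338)/(-264873 + (59080 + 103251)) = (4*(1/264) + 346338)/(-264873 + 162331) = (1/66 + 346338)/(-102542) = (22858309/66)*(-1/102542) = -22858309/6767772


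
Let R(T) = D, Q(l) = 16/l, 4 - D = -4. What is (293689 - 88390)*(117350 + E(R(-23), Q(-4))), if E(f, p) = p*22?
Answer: 24073771338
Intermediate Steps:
D = 8 (D = 4 - 1*(-4) = 4 + 4 = 8)
R(T) = 8
E(f, p) = 22*p
(293689 - 88390)*(117350 + E(R(-23), Q(-4))) = (293689 - 88390)*(117350 + 22*(16/(-4))) = 205299*(117350 + 22*(16*(-¼))) = 205299*(117350 + 22*(-4)) = 205299*(117350 - 88) = 205299*117262 = 24073771338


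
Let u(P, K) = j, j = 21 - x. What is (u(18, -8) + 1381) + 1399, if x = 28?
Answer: 2773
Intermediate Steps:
j = -7 (j = 21 - 1*28 = 21 - 28 = -7)
u(P, K) = -7
(u(18, -8) + 1381) + 1399 = (-7 + 1381) + 1399 = 1374 + 1399 = 2773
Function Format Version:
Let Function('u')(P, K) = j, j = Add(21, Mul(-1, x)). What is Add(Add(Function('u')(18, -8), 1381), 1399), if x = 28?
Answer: 2773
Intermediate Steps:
j = -7 (j = Add(21, Mul(-1, 28)) = Add(21, -28) = -7)
Function('u')(P, K) = -7
Add(Add(Function('u')(18, -8), 1381), 1399) = Add(Add(-7, 1381), 1399) = Add(1374, 1399) = 2773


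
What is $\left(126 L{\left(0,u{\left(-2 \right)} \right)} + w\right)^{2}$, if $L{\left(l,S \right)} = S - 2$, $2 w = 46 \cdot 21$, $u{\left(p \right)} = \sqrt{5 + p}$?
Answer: $100989 + 58212 \sqrt{3} \approx 2.0182 \cdot 10^{5}$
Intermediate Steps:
$w = 483$ ($w = \frac{46 \cdot 21}{2} = \frac{1}{2} \cdot 966 = 483$)
$L{\left(l,S \right)} = -2 + S$ ($L{\left(l,S \right)} = S - 2 = -2 + S$)
$\left(126 L{\left(0,u{\left(-2 \right)} \right)} + w\right)^{2} = \left(126 \left(-2 + \sqrt{5 - 2}\right) + 483\right)^{2} = \left(126 \left(-2 + \sqrt{3}\right) + 483\right)^{2} = \left(\left(-252 + 126 \sqrt{3}\right) + 483\right)^{2} = \left(231 + 126 \sqrt{3}\right)^{2}$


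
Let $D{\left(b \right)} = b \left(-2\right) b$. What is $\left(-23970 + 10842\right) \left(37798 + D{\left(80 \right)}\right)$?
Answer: $-328173744$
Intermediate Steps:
$D{\left(b \right)} = - 2 b^{2}$ ($D{\left(b \right)} = - 2 b b = - 2 b^{2}$)
$\left(-23970 + 10842\right) \left(37798 + D{\left(80 \right)}\right) = \left(-23970 + 10842\right) \left(37798 - 2 \cdot 80^{2}\right) = - 13128 \left(37798 - 12800\right) = \left(-13128\right) 24998 = -328173744$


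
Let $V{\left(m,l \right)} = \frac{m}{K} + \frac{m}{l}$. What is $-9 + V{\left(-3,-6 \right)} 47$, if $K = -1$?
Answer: $\frac{311}{2} \approx 155.5$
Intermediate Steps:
$V{\left(m,l \right)} = - m + \frac{m}{l}$ ($V{\left(m,l \right)} = \frac{m}{-1} + \frac{m}{l} = m \left(-1\right) + \frac{m}{l} = - m + \frac{m}{l}$)
$-9 + V{\left(-3,-6 \right)} 47 = -9 + \left(\left(-1\right) \left(-3\right) - \frac{3}{-6}\right) 47 = -9 + \left(3 - - \frac{1}{2}\right) 47 = -9 + \left(3 + \frac{1}{2}\right) 47 = -9 + \frac{7}{2} \cdot 47 = -9 + \frac{329}{2} = \frac{311}{2}$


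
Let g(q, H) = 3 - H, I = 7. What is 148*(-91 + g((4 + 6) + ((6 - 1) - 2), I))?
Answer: -14060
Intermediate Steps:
148*(-91 + g((4 + 6) + ((6 - 1) - 2), I)) = 148*(-91 + (3 - 1*7)) = 148*(-91 + (3 - 7)) = 148*(-91 - 4) = 148*(-95) = -14060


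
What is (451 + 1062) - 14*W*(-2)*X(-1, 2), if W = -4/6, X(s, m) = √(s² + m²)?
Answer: 1513 - 56*√5/3 ≈ 1471.3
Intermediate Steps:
X(s, m) = √(m² + s²)
W = -⅔ (W = -4*⅙ = -⅔ ≈ -0.66667)
(451 + 1062) - 14*W*(-2)*X(-1, 2) = (451 + 1062) - 14*(-⅔*(-2))*√(2² + (-1)²) = 1513 - 56*√(4 + 1)/3 = 1513 - 56*√5/3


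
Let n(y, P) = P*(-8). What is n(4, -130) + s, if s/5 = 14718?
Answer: 74630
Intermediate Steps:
n(y, P) = -8*P
s = 73590 (s = 5*14718 = 73590)
n(4, -130) + s = -8*(-130) + 73590 = 1040 + 73590 = 74630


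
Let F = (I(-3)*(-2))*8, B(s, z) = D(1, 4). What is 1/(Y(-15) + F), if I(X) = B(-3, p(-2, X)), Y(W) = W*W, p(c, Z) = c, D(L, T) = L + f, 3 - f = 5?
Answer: 1/241 ≈ 0.0041494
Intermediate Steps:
f = -2 (f = 3 - 1*5 = 3 - 5 = -2)
D(L, T) = -2 + L (D(L, T) = L - 2 = -2 + L)
B(s, z) = -1 (B(s, z) = -2 + 1 = -1)
Y(W) = W²
I(X) = -1
F = 16 (F = -1*(-2)*8 = 2*8 = 16)
1/(Y(-15) + F) = 1/((-15)² + 16) = 1/(225 + 16) = 1/241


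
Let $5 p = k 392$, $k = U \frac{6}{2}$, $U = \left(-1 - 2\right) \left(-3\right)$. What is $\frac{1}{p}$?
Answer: $\frac{5}{10584} \approx 0.00047241$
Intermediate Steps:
$U = 9$ ($U = \left(-3\right) \left(-3\right) = 9$)
$k = 27$ ($k = 9 \cdot \frac{6}{2} = 9 \cdot 6 \cdot \frac{1}{2} = 9 \cdot 3 = 27$)
$p = \frac{10584}{5}$ ($p = \frac{27 \cdot 392}{5} = \frac{1}{5} \cdot 10584 = \frac{10584}{5} \approx 2116.8$)
$\frac{1}{p} = \frac{1}{\frac{10584}{5}} = \frac{5}{10584}$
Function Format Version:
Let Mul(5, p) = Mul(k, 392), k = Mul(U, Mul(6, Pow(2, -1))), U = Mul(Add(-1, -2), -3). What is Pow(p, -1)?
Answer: Rational(5, 10584) ≈ 0.00047241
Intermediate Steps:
U = 9 (U = Mul(-3, -3) = 9)
k = 27 (k = Mul(9, Mul(6, Pow(2, -1))) = Mul(9, Mul(6, Rational(1, 2))) = Mul(9, 3) = 27)
p = Rational(10584, 5) (p = Mul(Rational(1, 5), Mul(27, 392)) = Mul(Rational(1, 5), 10584) = Rational(10584, 5) ≈ 2116.8)
Pow(p, -1) = Pow(Rational(10584, 5), -1) = Rational(5, 10584)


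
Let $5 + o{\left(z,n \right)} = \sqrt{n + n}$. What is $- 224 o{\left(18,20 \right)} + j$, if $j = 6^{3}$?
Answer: $1336 - 448 \sqrt{10} \approx -80.7$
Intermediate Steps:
$o{\left(z,n \right)} = -5 + \sqrt{2} \sqrt{n}$ ($o{\left(z,n \right)} = -5 + \sqrt{n + n} = -5 + \sqrt{2 n} = -5 + \sqrt{2} \sqrt{n}$)
$j = 216$
$- 224 o{\left(18,20 \right)} + j = - 224 \left(-5 + \sqrt{2} \sqrt{20}\right) + 216 = - 224 \left(-5 + \sqrt{2} \cdot 2 \sqrt{5}\right) + 216 = - 224 \left(-5 + 2 \sqrt{10}\right) + 216 = \left(1120 - 448 \sqrt{10}\right) + 216 = 1336 - 448 \sqrt{10}$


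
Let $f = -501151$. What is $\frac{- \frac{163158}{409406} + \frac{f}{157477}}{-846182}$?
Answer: $\frac{57716964668}{13638767539317121} \approx 4.2318 \cdot 10^{-6}$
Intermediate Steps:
$\frac{- \frac{163158}{409406} + \frac{f}{157477}}{-846182} = \frac{- \frac{163158}{409406} - \frac{501151}{157477}}{-846182} = \left(\left(-163158\right) \frac{1}{409406} - \frac{501151}{157477}\right) \left(- \frac{1}{846182}\right) = \left(- \frac{81579}{204703} - \frac{501151}{157477}\right) \left(- \frac{1}{846182}\right) = \left(- \frac{115433929336}{32236014331}\right) \left(- \frac{1}{846182}\right) = \frac{57716964668}{13638767539317121}$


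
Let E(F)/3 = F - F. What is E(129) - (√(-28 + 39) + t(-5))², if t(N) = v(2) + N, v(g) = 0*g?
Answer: -36 + 10*√11 ≈ -2.8338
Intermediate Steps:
v(g) = 0
t(N) = N (t(N) = 0 + N = N)
E(F) = 0 (E(F) = 3*(F - F) = 3*0 = 0)
E(129) - (√(-28 + 39) + t(-5))² = 0 - (√(-28 + 39) - 5)² = 0 - (√11 - 5)² = 0 - (-5 + √11)² = -(-5 + √11)²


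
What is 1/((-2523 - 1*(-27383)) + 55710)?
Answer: 1/80570 ≈ 1.2412e-5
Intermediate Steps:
1/((-2523 - 1*(-27383)) + 55710) = 1/((-2523 + 27383) + 55710) = 1/(24860 + 55710) = 1/80570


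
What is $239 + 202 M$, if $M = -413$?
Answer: $-83187$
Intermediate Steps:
$239 + 202 M = 239 + 202 \left(-413\right) = 239 - 83426 = -83187$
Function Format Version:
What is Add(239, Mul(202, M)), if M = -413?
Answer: -83187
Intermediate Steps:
Add(239, Mul(202, M)) = Add(239, Mul(202, -413)) = Add(239, -83426) = -83187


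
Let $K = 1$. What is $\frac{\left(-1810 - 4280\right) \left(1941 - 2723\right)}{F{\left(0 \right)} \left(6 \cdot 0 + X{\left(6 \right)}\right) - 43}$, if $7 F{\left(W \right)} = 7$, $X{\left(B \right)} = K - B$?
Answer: $- \frac{396865}{4} \approx -99216.0$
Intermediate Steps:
$X{\left(B \right)} = 1 - B$
$F{\left(W \right)} = 1$ ($F{\left(W \right)} = \frac{1}{7} \cdot 7 = 1$)
$\frac{\left(-1810 - 4280\right) \left(1941 - 2723\right)}{F{\left(0 \right)} \left(6 \cdot 0 + X{\left(6 \right)}\right) - 43} = \frac{\left(-1810 - 4280\right) \left(1941 - 2723\right)}{1 \left(6 \cdot 0 + \left(1 - 6\right)\right) - 43} = \frac{\left(-6090\right) \left(-782\right)}{1 \left(0 + \left(1 - 6\right)\right) - 43} = \frac{4762380}{1 \left(0 - 5\right) - 43} = \frac{4762380}{1 \left(-5\right) - 43} = \frac{4762380}{-5 - 43} = \frac{4762380}{-48} = 4762380 \left(- \frac{1}{48}\right) = - \frac{396865}{4}$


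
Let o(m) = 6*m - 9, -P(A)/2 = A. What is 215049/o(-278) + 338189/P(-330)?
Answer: 141736871/368940 ≈ 384.17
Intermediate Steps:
P(A) = -2*A
o(m) = -9 + 6*m
215049/o(-278) + 338189/P(-330) = 215049/(-9 + 6*(-278)) + 338189/((-2*(-330))) = 215049/(-9 - 1668) + 338189/660 = 215049/(-1677) + 338189*(1/660) = 215049*(-1/1677) + 338189/660 = -71683/559 + 338189/660 = 141736871/368940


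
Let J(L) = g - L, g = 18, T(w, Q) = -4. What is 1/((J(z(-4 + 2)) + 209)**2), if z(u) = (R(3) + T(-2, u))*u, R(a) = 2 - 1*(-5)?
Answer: 1/54289 ≈ 1.8420e-5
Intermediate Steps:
R(a) = 7 (R(a) = 2 + 5 = 7)
z(u) = 3*u (z(u) = (7 - 4)*u = 3*u)
J(L) = 18 - L
1/((J(z(-4 + 2)) + 209)**2) = 1/(((18 - 3*(-4 + 2)) + 209)**2) = 1/(((18 - 3*(-2)) + 209)**2) = 1/(((18 - 1*(-6)) + 209)**2) = 1/(((18 + 6) + 209)**2) = 1/((24 + 209)**2) = 1/(233**2) = 1/54289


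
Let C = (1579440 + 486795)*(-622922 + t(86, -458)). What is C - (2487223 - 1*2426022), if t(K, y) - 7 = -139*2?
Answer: -1287663249556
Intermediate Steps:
t(K, y) = -271 (t(K, y) = 7 - 139*2 = 7 - 278 = -271)
C = -1287663188355 (C = (1579440 + 486795)*(-622922 - 271) = 2066235*(-623193) = -1287663188355)
C - (2487223 - 1*2426022) = -1287663188355 - (2487223 - 1*2426022) = -1287663188355 - (2487223 - 2426022) = -1287663188355 - 1*61201 = -1287663188355 - 61201 = -1287663249556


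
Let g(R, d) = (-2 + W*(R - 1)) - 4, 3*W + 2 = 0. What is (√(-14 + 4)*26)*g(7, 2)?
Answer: -260*I*√10 ≈ -822.19*I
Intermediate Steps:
W = -⅔ (W = -⅔ + (⅓)*0 = -⅔ + 0 = -⅔ ≈ -0.66667)
g(R, d) = -16/3 - 2*R/3 (g(R, d) = (-2 - 2*(R - 1)/3) - 4 = (-2 - 2*(-1 + R)/3) - 4 = (-2 + (⅔ - 2*R/3)) - 4 = (-4/3 - 2*R/3) - 4 = -16/3 - 2*R/3)
(√(-14 + 4)*26)*g(7, 2) = (√(-14 + 4)*26)*(-16/3 - ⅔*7) = (√(-10)*26)*(-16/3 - 14/3) = ((I*√10)*26)*(-10) = (26*I*√10)*(-10) = -260*I*√10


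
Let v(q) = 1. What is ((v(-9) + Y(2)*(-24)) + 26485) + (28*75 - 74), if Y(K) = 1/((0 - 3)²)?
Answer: 85528/3 ≈ 28509.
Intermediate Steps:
Y(K) = ⅑ (Y(K) = 1/((-3)²) = 1/9 = ⅑)
((v(-9) + Y(2)*(-24)) + 26485) + (28*75 - 74) = ((1 + (⅑)*(-24)) + 26485) + (28*75 - 74) = ((1 - 8/3) + 26485) + (2100 - 74) = (-5/3 + 26485) + 2026 = 79450/3 + 2026 = 85528/3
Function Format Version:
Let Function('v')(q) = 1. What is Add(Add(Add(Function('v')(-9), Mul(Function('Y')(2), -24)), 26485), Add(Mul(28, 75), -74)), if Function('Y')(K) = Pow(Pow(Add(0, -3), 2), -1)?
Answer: Rational(85528, 3) ≈ 28509.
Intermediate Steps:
Function('Y')(K) = Rational(1, 9) (Function('Y')(K) = Pow(Pow(-3, 2), -1) = Pow(9, -1) = Rational(1, 9))
Add(Add(Add(Function('v')(-9), Mul(Function('Y')(2), -24)), 26485), Add(Mul(28, 75), -74)) = Add(Add(Add(1, Mul(Rational(1, 9), -24)), 26485), Add(Mul(28, 75), -74)) = Add(Add(Add(1, Rational(-8, 3)), 26485), Add(2100, -74)) = Add(Add(Rational(-5, 3), 26485), 2026) = Add(Rational(79450, 3), 2026) = Rational(85528, 3)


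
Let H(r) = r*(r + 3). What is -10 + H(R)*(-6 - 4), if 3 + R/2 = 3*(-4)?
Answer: -8110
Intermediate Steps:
R = -30 (R = -6 + 2*(3*(-4)) = -6 + 2*(-12) = -6 - 24 = -30)
H(r) = r*(3 + r)
-10 + H(R)*(-6 - 4) = -10 + (-30*(3 - 30))*(-6 - 4) = -10 - 30*(-27)*(-10) = -10 + 810*(-10) = -10 - 8100 = -8110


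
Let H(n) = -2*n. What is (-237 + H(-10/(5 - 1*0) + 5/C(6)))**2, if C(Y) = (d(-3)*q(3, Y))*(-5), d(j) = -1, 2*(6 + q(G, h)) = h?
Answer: 485809/9 ≈ 53979.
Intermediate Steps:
q(G, h) = -6 + h/2
C(Y) = -30 + 5*Y/2 (C(Y) = -(-6 + Y/2)*(-5) = (6 - Y/2)*(-5) = -30 + 5*Y/2)
(-237 + H(-10/(5 - 1*0) + 5/C(6)))**2 = (-237 - 2*(-10/(5 - 1*0) + 5/(-30 + (5/2)*6)))**2 = (-237 - 2*(-10/(5 + 0) + 5/(-30 + 15)))**2 = (-237 - 2*(-10/5 + 5/(-15)))**2 = (-237 - 2*(-10*1/5 + 5*(-1/15)))**2 = (-237 - 2*(-2 - 1/3))**2 = (-237 - 2*(-7/3))**2 = (-237 + 14/3)**2 = (-697/3)**2 = 485809/9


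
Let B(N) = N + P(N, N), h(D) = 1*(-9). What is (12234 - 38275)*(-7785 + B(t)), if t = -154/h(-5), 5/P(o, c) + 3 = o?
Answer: 231199601972/1143 ≈ 2.0227e+8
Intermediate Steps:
P(o, c) = 5/(-3 + o)
h(D) = -9
t = 154/9 (t = -154/(-9) = -154*(-⅑) = 154/9 ≈ 17.111)
B(N) = N + 5/(-3 + N)
(12234 - 38275)*(-7785 + B(t)) = (12234 - 38275)*(-7785 + (5 + 154*(-3 + 154/9)/9)/(-3 + 154/9)) = -26041*(-7785 + (5 + (154/9)*(127/9))/(127/9)) = -26041*(-7785 + 9*(5 + 19558/81)/127) = -26041*(-7785 + (9/127)*(19963/81)) = -26041*(-7785 + 19963/1143) = -26041*(-8878292/1143) = 231199601972/1143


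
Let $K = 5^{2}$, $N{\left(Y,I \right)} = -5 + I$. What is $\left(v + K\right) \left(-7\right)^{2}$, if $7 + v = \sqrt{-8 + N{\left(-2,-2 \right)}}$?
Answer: $882 + 49 i \sqrt{15} \approx 882.0 + 189.78 i$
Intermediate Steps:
$K = 25$
$v = -7 + i \sqrt{15}$ ($v = -7 + \sqrt{-8 - 7} = -7 + \sqrt{-15} = -7 + i \sqrt{15} \approx -7.0 + 3.873 i$)
$\left(v + K\right) \left(-7\right)^{2} = \left(\left(-7 + i \sqrt{15}\right) + 25\right) \left(-7\right)^{2} = \left(18 + i \sqrt{15}\right) 49 = 882 + 49 i \sqrt{15}$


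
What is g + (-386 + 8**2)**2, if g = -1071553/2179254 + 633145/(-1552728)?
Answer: 8353373915856557/80566397736 ≈ 1.0368e+5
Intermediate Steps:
g = -72467002867/80566397736 (g = -1071553*1/2179254 + 633145*(-1/1552728) = -153079/311322 - 633145/1552728 = -72467002867/80566397736 ≈ -0.89947)
g + (-386 + 8**2)**2 = -72467002867/80566397736 + (-386 + 8**2)**2 = -72467002867/80566397736 + (-386 + 64)**2 = -72467002867/80566397736 + (-322)**2 = -72467002867/80566397736 + 103684 = 8353373915856557/80566397736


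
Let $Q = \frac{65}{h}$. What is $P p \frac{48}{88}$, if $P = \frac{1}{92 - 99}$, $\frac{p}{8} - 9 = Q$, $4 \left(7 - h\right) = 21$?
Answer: $- \frac{15504}{539} \approx -28.764$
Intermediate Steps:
$h = \frac{7}{4}$ ($h = 7 - \frac{21}{4} = \frac{7}{4} \approx 1.75$)
$Q = \frac{260}{7}$ ($Q = \frac{65}{\frac{7}{4}} = 65 \cdot \frac{4}{7} = \frac{260}{7} \approx 37.143$)
$p = \frac{2584}{7}$ ($p = 72 + 8 \cdot \frac{260}{7} = 72 + \frac{2080}{7} = \frac{2584}{7} \approx 369.14$)
$P = - \frac{1}{7}$ ($P = \frac{1}{-7} = - \frac{1}{7} \approx -0.14286$)
$P p \frac{48}{88} = \left(- \frac{1}{7}\right) \frac{2584}{7} \cdot \frac{48}{88} = - \frac{2584 \cdot 48 \cdot \frac{1}{88}}{49} = \left(- \frac{2584}{49}\right) \frac{6}{11} = - \frac{15504}{539}$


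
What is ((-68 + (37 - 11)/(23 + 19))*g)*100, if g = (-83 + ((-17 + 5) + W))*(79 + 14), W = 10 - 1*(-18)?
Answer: 293895500/7 ≈ 4.1985e+7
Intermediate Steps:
W = 28 (W = 10 + 18 = 28)
g = -6231 (g = (-83 + ((-17 + 5) + 28))*(79 + 14) = (-83 + (-12 + 28))*93 = (-83 + 16)*93 = -67*93 = -6231)
((-68 + (37 - 11)/(23 + 19))*g)*100 = ((-68 + (37 - 11)/(23 + 19))*(-6231))*100 = ((-68 + 26/42)*(-6231))*100 = ((-68 + 26*(1/42))*(-6231))*100 = ((-68 + 13/21)*(-6231))*100 = -1415/21*(-6231)*100 = (2938955/7)*100 = 293895500/7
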